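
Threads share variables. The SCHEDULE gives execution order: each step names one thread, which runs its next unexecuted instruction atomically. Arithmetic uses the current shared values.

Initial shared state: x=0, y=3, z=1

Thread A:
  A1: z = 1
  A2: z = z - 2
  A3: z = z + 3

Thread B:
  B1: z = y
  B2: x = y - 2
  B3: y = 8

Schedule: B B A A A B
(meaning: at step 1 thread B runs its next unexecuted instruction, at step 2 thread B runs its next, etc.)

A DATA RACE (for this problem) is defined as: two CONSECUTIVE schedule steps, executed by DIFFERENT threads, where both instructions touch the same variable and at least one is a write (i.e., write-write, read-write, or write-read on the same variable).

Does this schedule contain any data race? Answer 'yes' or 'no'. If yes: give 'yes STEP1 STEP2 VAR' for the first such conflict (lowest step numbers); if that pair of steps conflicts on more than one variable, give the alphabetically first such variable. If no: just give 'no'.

Steps 1,2: same thread (B). No race.
Steps 2,3: B(r=y,w=x) vs A(r=-,w=z). No conflict.
Steps 3,4: same thread (A). No race.
Steps 4,5: same thread (A). No race.
Steps 5,6: A(r=z,w=z) vs B(r=-,w=y). No conflict.

Answer: no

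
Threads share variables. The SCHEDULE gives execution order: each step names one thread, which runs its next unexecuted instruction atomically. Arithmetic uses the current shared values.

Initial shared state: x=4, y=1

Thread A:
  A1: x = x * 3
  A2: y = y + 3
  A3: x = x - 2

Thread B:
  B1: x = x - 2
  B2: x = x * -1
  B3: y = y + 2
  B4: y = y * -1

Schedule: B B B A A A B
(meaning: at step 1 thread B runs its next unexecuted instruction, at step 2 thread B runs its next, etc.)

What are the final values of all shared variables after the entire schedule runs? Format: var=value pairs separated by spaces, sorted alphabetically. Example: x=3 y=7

Answer: x=-8 y=-6

Derivation:
Step 1: thread B executes B1 (x = x - 2). Shared: x=2 y=1. PCs: A@0 B@1
Step 2: thread B executes B2 (x = x * -1). Shared: x=-2 y=1. PCs: A@0 B@2
Step 3: thread B executes B3 (y = y + 2). Shared: x=-2 y=3. PCs: A@0 B@3
Step 4: thread A executes A1 (x = x * 3). Shared: x=-6 y=3. PCs: A@1 B@3
Step 5: thread A executes A2 (y = y + 3). Shared: x=-6 y=6. PCs: A@2 B@3
Step 6: thread A executes A3 (x = x - 2). Shared: x=-8 y=6. PCs: A@3 B@3
Step 7: thread B executes B4 (y = y * -1). Shared: x=-8 y=-6. PCs: A@3 B@4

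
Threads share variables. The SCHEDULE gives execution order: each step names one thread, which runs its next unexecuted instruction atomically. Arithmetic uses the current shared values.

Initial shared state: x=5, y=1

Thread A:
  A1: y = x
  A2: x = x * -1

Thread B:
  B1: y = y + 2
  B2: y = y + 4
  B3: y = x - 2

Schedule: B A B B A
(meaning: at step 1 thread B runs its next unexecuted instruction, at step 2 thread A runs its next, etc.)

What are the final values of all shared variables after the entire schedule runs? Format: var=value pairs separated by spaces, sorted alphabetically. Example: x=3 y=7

Answer: x=-5 y=3

Derivation:
Step 1: thread B executes B1 (y = y + 2). Shared: x=5 y=3. PCs: A@0 B@1
Step 2: thread A executes A1 (y = x). Shared: x=5 y=5. PCs: A@1 B@1
Step 3: thread B executes B2 (y = y + 4). Shared: x=5 y=9. PCs: A@1 B@2
Step 4: thread B executes B3 (y = x - 2). Shared: x=5 y=3. PCs: A@1 B@3
Step 5: thread A executes A2 (x = x * -1). Shared: x=-5 y=3. PCs: A@2 B@3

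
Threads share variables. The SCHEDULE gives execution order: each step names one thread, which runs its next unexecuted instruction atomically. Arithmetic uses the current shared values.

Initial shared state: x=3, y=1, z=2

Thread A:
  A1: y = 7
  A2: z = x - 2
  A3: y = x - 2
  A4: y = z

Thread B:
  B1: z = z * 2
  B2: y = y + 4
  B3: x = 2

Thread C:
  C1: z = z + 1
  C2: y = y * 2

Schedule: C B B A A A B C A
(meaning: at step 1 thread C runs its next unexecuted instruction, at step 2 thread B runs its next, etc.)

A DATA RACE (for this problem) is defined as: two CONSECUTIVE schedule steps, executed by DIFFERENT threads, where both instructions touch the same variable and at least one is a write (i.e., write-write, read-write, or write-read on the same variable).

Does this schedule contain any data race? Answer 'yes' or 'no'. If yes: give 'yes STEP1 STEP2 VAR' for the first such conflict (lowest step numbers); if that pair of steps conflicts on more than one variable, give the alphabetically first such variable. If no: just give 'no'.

Answer: yes 1 2 z

Derivation:
Steps 1,2: C(z = z + 1) vs B(z = z * 2). RACE on z (W-W).
Steps 2,3: same thread (B). No race.
Steps 3,4: B(y = y + 4) vs A(y = 7). RACE on y (W-W).
Steps 4,5: same thread (A). No race.
Steps 5,6: same thread (A). No race.
Steps 6,7: A(y = x - 2) vs B(x = 2). RACE on x (R-W).
Steps 7,8: B(r=-,w=x) vs C(r=y,w=y). No conflict.
Steps 8,9: C(y = y * 2) vs A(y = z). RACE on y (W-W).
First conflict at steps 1,2.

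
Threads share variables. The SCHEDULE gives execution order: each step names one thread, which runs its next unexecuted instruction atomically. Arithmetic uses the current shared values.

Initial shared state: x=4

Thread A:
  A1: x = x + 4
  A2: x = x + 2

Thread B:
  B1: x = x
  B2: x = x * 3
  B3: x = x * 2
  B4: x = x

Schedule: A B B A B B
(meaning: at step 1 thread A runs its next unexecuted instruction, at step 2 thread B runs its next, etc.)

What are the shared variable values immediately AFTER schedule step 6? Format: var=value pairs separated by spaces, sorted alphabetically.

Step 1: thread A executes A1 (x = x + 4). Shared: x=8. PCs: A@1 B@0
Step 2: thread B executes B1 (x = x). Shared: x=8. PCs: A@1 B@1
Step 3: thread B executes B2 (x = x * 3). Shared: x=24. PCs: A@1 B@2
Step 4: thread A executes A2 (x = x + 2). Shared: x=26. PCs: A@2 B@2
Step 5: thread B executes B3 (x = x * 2). Shared: x=52. PCs: A@2 B@3
Step 6: thread B executes B4 (x = x). Shared: x=52. PCs: A@2 B@4

Answer: x=52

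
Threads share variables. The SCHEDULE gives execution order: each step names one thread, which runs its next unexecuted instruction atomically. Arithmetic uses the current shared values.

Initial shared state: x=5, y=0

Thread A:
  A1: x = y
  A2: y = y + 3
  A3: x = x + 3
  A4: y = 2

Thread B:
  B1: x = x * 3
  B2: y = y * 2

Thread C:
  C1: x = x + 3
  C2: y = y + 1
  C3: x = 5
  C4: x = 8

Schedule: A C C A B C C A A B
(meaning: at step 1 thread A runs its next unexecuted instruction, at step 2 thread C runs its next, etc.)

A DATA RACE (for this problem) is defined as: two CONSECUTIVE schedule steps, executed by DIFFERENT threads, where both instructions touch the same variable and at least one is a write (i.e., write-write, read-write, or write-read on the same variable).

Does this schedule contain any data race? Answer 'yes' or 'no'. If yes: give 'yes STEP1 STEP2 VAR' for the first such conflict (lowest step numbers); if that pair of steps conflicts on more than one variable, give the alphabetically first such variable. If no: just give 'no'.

Steps 1,2: A(x = y) vs C(x = x + 3). RACE on x (W-W).
Steps 2,3: same thread (C). No race.
Steps 3,4: C(y = y + 1) vs A(y = y + 3). RACE on y (W-W).
Steps 4,5: A(r=y,w=y) vs B(r=x,w=x). No conflict.
Steps 5,6: B(x = x * 3) vs C(x = 5). RACE on x (W-W).
Steps 6,7: same thread (C). No race.
Steps 7,8: C(x = 8) vs A(x = x + 3). RACE on x (W-W).
Steps 8,9: same thread (A). No race.
Steps 9,10: A(y = 2) vs B(y = y * 2). RACE on y (W-W).
First conflict at steps 1,2.

Answer: yes 1 2 x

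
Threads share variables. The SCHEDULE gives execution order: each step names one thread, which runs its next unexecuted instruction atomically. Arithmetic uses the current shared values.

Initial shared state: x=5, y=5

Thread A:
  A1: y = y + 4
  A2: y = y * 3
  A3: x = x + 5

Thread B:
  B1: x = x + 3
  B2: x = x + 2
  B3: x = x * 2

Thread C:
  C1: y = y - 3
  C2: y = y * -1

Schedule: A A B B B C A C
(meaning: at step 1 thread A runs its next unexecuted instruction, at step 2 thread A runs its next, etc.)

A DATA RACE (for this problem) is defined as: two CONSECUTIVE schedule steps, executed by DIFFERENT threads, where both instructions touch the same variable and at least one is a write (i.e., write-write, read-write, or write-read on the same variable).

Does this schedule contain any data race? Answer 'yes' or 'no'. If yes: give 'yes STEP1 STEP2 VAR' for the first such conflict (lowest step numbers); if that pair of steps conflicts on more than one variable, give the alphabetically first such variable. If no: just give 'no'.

Steps 1,2: same thread (A). No race.
Steps 2,3: A(r=y,w=y) vs B(r=x,w=x). No conflict.
Steps 3,4: same thread (B). No race.
Steps 4,5: same thread (B). No race.
Steps 5,6: B(r=x,w=x) vs C(r=y,w=y). No conflict.
Steps 6,7: C(r=y,w=y) vs A(r=x,w=x). No conflict.
Steps 7,8: A(r=x,w=x) vs C(r=y,w=y). No conflict.

Answer: no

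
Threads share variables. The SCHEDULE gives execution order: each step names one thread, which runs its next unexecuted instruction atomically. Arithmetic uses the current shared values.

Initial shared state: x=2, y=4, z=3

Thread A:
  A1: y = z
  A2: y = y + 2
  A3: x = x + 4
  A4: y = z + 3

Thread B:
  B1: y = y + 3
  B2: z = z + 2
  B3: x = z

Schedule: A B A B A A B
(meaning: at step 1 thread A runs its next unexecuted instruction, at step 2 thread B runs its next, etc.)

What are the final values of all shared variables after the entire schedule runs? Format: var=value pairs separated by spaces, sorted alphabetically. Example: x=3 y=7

Answer: x=5 y=8 z=5

Derivation:
Step 1: thread A executes A1 (y = z). Shared: x=2 y=3 z=3. PCs: A@1 B@0
Step 2: thread B executes B1 (y = y + 3). Shared: x=2 y=6 z=3. PCs: A@1 B@1
Step 3: thread A executes A2 (y = y + 2). Shared: x=2 y=8 z=3. PCs: A@2 B@1
Step 4: thread B executes B2 (z = z + 2). Shared: x=2 y=8 z=5. PCs: A@2 B@2
Step 5: thread A executes A3 (x = x + 4). Shared: x=6 y=8 z=5. PCs: A@3 B@2
Step 6: thread A executes A4 (y = z + 3). Shared: x=6 y=8 z=5. PCs: A@4 B@2
Step 7: thread B executes B3 (x = z). Shared: x=5 y=8 z=5. PCs: A@4 B@3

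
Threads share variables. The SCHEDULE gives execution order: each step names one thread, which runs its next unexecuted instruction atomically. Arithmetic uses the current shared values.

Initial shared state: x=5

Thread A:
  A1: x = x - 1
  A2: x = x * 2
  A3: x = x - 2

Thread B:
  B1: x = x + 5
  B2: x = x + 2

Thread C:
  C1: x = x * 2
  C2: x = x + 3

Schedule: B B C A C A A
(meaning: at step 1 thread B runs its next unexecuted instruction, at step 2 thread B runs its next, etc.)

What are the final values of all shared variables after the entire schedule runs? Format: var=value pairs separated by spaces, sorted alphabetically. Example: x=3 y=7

Answer: x=50

Derivation:
Step 1: thread B executes B1 (x = x + 5). Shared: x=10. PCs: A@0 B@1 C@0
Step 2: thread B executes B2 (x = x + 2). Shared: x=12. PCs: A@0 B@2 C@0
Step 3: thread C executes C1 (x = x * 2). Shared: x=24. PCs: A@0 B@2 C@1
Step 4: thread A executes A1 (x = x - 1). Shared: x=23. PCs: A@1 B@2 C@1
Step 5: thread C executes C2 (x = x + 3). Shared: x=26. PCs: A@1 B@2 C@2
Step 6: thread A executes A2 (x = x * 2). Shared: x=52. PCs: A@2 B@2 C@2
Step 7: thread A executes A3 (x = x - 2). Shared: x=50. PCs: A@3 B@2 C@2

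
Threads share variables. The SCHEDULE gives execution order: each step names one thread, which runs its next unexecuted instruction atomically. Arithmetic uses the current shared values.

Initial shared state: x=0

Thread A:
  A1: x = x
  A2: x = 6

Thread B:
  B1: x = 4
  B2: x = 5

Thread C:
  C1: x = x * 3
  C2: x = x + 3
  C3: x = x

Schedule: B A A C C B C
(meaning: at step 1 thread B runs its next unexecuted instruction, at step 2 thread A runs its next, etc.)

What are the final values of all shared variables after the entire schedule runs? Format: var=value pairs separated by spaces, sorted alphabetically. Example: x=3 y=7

Answer: x=5

Derivation:
Step 1: thread B executes B1 (x = 4). Shared: x=4. PCs: A@0 B@1 C@0
Step 2: thread A executes A1 (x = x). Shared: x=4. PCs: A@1 B@1 C@0
Step 3: thread A executes A2 (x = 6). Shared: x=6. PCs: A@2 B@1 C@0
Step 4: thread C executes C1 (x = x * 3). Shared: x=18. PCs: A@2 B@1 C@1
Step 5: thread C executes C2 (x = x + 3). Shared: x=21. PCs: A@2 B@1 C@2
Step 6: thread B executes B2 (x = 5). Shared: x=5. PCs: A@2 B@2 C@2
Step 7: thread C executes C3 (x = x). Shared: x=5. PCs: A@2 B@2 C@3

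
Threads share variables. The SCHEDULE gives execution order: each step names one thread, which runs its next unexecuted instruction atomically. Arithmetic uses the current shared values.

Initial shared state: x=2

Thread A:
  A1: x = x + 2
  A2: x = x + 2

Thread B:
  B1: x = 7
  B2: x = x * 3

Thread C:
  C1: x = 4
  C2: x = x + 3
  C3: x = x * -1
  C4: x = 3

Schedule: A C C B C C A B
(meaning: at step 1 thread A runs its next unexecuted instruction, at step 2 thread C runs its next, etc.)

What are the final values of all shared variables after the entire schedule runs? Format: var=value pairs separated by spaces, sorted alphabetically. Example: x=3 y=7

Step 1: thread A executes A1 (x = x + 2). Shared: x=4. PCs: A@1 B@0 C@0
Step 2: thread C executes C1 (x = 4). Shared: x=4. PCs: A@1 B@0 C@1
Step 3: thread C executes C2 (x = x + 3). Shared: x=7. PCs: A@1 B@0 C@2
Step 4: thread B executes B1 (x = 7). Shared: x=7. PCs: A@1 B@1 C@2
Step 5: thread C executes C3 (x = x * -1). Shared: x=-7. PCs: A@1 B@1 C@3
Step 6: thread C executes C4 (x = 3). Shared: x=3. PCs: A@1 B@1 C@4
Step 7: thread A executes A2 (x = x + 2). Shared: x=5. PCs: A@2 B@1 C@4
Step 8: thread B executes B2 (x = x * 3). Shared: x=15. PCs: A@2 B@2 C@4

Answer: x=15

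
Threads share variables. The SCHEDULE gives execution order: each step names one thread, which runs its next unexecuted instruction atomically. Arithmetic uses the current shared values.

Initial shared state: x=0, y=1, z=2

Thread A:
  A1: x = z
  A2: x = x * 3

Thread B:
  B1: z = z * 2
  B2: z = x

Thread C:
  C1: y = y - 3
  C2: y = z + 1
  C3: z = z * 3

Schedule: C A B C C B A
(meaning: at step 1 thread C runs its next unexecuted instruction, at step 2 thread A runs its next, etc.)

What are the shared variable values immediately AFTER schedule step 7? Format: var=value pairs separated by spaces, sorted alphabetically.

Answer: x=6 y=5 z=2

Derivation:
Step 1: thread C executes C1 (y = y - 3). Shared: x=0 y=-2 z=2. PCs: A@0 B@0 C@1
Step 2: thread A executes A1 (x = z). Shared: x=2 y=-2 z=2. PCs: A@1 B@0 C@1
Step 3: thread B executes B1 (z = z * 2). Shared: x=2 y=-2 z=4. PCs: A@1 B@1 C@1
Step 4: thread C executes C2 (y = z + 1). Shared: x=2 y=5 z=4. PCs: A@1 B@1 C@2
Step 5: thread C executes C3 (z = z * 3). Shared: x=2 y=5 z=12. PCs: A@1 B@1 C@3
Step 6: thread B executes B2 (z = x). Shared: x=2 y=5 z=2. PCs: A@1 B@2 C@3
Step 7: thread A executes A2 (x = x * 3). Shared: x=6 y=5 z=2. PCs: A@2 B@2 C@3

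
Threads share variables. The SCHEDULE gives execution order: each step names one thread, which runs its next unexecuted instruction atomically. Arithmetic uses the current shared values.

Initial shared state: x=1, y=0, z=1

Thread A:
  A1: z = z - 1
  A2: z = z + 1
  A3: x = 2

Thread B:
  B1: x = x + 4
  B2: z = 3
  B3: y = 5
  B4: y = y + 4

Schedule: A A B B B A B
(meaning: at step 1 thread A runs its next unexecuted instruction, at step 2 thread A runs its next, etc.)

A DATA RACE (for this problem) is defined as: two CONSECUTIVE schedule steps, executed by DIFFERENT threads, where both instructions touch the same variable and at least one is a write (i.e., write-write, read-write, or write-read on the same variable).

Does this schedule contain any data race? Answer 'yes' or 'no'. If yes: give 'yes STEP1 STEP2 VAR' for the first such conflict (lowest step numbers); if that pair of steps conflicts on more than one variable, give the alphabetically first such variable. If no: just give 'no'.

Steps 1,2: same thread (A). No race.
Steps 2,3: A(r=z,w=z) vs B(r=x,w=x). No conflict.
Steps 3,4: same thread (B). No race.
Steps 4,5: same thread (B). No race.
Steps 5,6: B(r=-,w=y) vs A(r=-,w=x). No conflict.
Steps 6,7: A(r=-,w=x) vs B(r=y,w=y). No conflict.

Answer: no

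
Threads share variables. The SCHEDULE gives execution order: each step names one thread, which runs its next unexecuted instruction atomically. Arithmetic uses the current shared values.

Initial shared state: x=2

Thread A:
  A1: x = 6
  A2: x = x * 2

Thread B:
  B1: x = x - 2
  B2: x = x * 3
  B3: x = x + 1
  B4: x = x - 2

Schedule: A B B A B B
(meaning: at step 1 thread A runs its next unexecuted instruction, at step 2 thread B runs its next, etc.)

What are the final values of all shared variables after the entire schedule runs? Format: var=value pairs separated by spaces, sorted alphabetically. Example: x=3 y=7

Step 1: thread A executes A1 (x = 6). Shared: x=6. PCs: A@1 B@0
Step 2: thread B executes B1 (x = x - 2). Shared: x=4. PCs: A@1 B@1
Step 3: thread B executes B2 (x = x * 3). Shared: x=12. PCs: A@1 B@2
Step 4: thread A executes A2 (x = x * 2). Shared: x=24. PCs: A@2 B@2
Step 5: thread B executes B3 (x = x + 1). Shared: x=25. PCs: A@2 B@3
Step 6: thread B executes B4 (x = x - 2). Shared: x=23. PCs: A@2 B@4

Answer: x=23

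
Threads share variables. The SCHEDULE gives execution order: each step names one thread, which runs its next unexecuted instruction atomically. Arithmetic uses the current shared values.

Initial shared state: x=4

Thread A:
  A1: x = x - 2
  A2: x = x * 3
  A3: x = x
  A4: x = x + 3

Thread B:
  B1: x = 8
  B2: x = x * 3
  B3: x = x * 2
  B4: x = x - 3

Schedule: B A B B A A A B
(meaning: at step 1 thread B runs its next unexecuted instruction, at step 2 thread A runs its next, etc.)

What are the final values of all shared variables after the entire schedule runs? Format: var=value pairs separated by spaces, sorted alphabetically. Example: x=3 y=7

Step 1: thread B executes B1 (x = 8). Shared: x=8. PCs: A@0 B@1
Step 2: thread A executes A1 (x = x - 2). Shared: x=6. PCs: A@1 B@1
Step 3: thread B executes B2 (x = x * 3). Shared: x=18. PCs: A@1 B@2
Step 4: thread B executes B3 (x = x * 2). Shared: x=36. PCs: A@1 B@3
Step 5: thread A executes A2 (x = x * 3). Shared: x=108. PCs: A@2 B@3
Step 6: thread A executes A3 (x = x). Shared: x=108. PCs: A@3 B@3
Step 7: thread A executes A4 (x = x + 3). Shared: x=111. PCs: A@4 B@3
Step 8: thread B executes B4 (x = x - 3). Shared: x=108. PCs: A@4 B@4

Answer: x=108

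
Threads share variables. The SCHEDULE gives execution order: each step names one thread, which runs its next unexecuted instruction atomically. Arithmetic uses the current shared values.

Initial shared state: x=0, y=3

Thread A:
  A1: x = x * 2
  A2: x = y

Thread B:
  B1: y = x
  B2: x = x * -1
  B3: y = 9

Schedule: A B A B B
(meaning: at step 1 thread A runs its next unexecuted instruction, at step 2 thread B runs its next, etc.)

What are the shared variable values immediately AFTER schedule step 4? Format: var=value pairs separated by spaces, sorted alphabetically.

Answer: x=0 y=0

Derivation:
Step 1: thread A executes A1 (x = x * 2). Shared: x=0 y=3. PCs: A@1 B@0
Step 2: thread B executes B1 (y = x). Shared: x=0 y=0. PCs: A@1 B@1
Step 3: thread A executes A2 (x = y). Shared: x=0 y=0. PCs: A@2 B@1
Step 4: thread B executes B2 (x = x * -1). Shared: x=0 y=0. PCs: A@2 B@2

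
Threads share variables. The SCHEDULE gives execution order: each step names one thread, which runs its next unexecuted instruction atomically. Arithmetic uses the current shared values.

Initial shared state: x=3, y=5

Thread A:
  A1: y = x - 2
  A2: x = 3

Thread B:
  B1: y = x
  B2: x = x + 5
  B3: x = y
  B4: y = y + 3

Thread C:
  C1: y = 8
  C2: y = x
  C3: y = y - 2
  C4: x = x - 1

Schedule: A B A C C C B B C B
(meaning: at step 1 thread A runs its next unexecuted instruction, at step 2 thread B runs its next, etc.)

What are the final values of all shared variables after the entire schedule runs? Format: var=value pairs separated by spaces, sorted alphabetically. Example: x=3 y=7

Step 1: thread A executes A1 (y = x - 2). Shared: x=3 y=1. PCs: A@1 B@0 C@0
Step 2: thread B executes B1 (y = x). Shared: x=3 y=3. PCs: A@1 B@1 C@0
Step 3: thread A executes A2 (x = 3). Shared: x=3 y=3. PCs: A@2 B@1 C@0
Step 4: thread C executes C1 (y = 8). Shared: x=3 y=8. PCs: A@2 B@1 C@1
Step 5: thread C executes C2 (y = x). Shared: x=3 y=3. PCs: A@2 B@1 C@2
Step 6: thread C executes C3 (y = y - 2). Shared: x=3 y=1. PCs: A@2 B@1 C@3
Step 7: thread B executes B2 (x = x + 5). Shared: x=8 y=1. PCs: A@2 B@2 C@3
Step 8: thread B executes B3 (x = y). Shared: x=1 y=1. PCs: A@2 B@3 C@3
Step 9: thread C executes C4 (x = x - 1). Shared: x=0 y=1. PCs: A@2 B@3 C@4
Step 10: thread B executes B4 (y = y + 3). Shared: x=0 y=4. PCs: A@2 B@4 C@4

Answer: x=0 y=4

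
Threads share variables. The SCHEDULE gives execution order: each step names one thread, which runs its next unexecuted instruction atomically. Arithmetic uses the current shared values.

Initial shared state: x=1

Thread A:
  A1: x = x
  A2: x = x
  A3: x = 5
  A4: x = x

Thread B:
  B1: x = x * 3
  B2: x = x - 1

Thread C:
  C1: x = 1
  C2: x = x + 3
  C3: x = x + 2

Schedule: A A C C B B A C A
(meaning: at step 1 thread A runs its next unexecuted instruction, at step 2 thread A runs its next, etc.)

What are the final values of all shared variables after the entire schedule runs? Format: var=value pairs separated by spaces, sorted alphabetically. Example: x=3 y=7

Step 1: thread A executes A1 (x = x). Shared: x=1. PCs: A@1 B@0 C@0
Step 2: thread A executes A2 (x = x). Shared: x=1. PCs: A@2 B@0 C@0
Step 3: thread C executes C1 (x = 1). Shared: x=1. PCs: A@2 B@0 C@1
Step 4: thread C executes C2 (x = x + 3). Shared: x=4. PCs: A@2 B@0 C@2
Step 5: thread B executes B1 (x = x * 3). Shared: x=12. PCs: A@2 B@1 C@2
Step 6: thread B executes B2 (x = x - 1). Shared: x=11. PCs: A@2 B@2 C@2
Step 7: thread A executes A3 (x = 5). Shared: x=5. PCs: A@3 B@2 C@2
Step 8: thread C executes C3 (x = x + 2). Shared: x=7. PCs: A@3 B@2 C@3
Step 9: thread A executes A4 (x = x). Shared: x=7. PCs: A@4 B@2 C@3

Answer: x=7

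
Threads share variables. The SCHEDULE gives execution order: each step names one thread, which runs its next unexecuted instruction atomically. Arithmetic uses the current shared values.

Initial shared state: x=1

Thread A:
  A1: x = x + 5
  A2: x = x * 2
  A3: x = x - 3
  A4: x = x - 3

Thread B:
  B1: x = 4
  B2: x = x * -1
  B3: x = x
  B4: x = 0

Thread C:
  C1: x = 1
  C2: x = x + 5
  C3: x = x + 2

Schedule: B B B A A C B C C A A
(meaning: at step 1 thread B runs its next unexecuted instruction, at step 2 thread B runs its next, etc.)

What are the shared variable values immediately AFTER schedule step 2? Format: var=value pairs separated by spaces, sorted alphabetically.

Step 1: thread B executes B1 (x = 4). Shared: x=4. PCs: A@0 B@1 C@0
Step 2: thread B executes B2 (x = x * -1). Shared: x=-4. PCs: A@0 B@2 C@0

Answer: x=-4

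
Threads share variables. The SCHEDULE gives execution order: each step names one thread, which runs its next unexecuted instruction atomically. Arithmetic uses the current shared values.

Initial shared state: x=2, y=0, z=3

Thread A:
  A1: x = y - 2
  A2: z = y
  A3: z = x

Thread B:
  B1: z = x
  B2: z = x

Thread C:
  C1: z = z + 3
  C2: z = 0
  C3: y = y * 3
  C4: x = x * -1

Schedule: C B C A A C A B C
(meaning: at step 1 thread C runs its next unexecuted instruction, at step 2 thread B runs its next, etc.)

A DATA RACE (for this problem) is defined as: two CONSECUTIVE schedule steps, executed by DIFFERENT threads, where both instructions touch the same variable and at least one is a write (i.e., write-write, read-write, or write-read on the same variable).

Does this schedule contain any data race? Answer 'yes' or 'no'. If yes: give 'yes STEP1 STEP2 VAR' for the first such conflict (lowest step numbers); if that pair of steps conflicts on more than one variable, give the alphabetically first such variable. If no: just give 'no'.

Answer: yes 1 2 z

Derivation:
Steps 1,2: C(z = z + 3) vs B(z = x). RACE on z (W-W).
Steps 2,3: B(z = x) vs C(z = 0). RACE on z (W-W).
Steps 3,4: C(r=-,w=z) vs A(r=y,w=x). No conflict.
Steps 4,5: same thread (A). No race.
Steps 5,6: A(z = y) vs C(y = y * 3). RACE on y (R-W).
Steps 6,7: C(r=y,w=y) vs A(r=x,w=z). No conflict.
Steps 7,8: A(z = x) vs B(z = x). RACE on z (W-W).
Steps 8,9: B(z = x) vs C(x = x * -1). RACE on x (R-W).
First conflict at steps 1,2.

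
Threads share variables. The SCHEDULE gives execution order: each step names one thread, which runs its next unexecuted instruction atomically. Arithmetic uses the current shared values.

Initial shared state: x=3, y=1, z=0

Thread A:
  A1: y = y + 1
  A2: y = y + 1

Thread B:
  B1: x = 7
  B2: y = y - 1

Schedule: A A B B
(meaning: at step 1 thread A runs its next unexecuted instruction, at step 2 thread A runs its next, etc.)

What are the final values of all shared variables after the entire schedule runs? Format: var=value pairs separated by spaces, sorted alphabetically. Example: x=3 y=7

Step 1: thread A executes A1 (y = y + 1). Shared: x=3 y=2 z=0. PCs: A@1 B@0
Step 2: thread A executes A2 (y = y + 1). Shared: x=3 y=3 z=0. PCs: A@2 B@0
Step 3: thread B executes B1 (x = 7). Shared: x=7 y=3 z=0. PCs: A@2 B@1
Step 4: thread B executes B2 (y = y - 1). Shared: x=7 y=2 z=0. PCs: A@2 B@2

Answer: x=7 y=2 z=0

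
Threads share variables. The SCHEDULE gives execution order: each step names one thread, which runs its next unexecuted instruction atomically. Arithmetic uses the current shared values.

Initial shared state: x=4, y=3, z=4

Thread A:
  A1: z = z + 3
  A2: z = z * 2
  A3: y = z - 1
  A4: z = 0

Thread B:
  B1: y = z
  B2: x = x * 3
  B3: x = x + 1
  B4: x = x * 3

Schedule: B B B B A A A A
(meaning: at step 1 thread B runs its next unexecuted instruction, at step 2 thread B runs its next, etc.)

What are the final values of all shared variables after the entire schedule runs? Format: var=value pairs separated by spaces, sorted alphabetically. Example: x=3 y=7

Step 1: thread B executes B1 (y = z). Shared: x=4 y=4 z=4. PCs: A@0 B@1
Step 2: thread B executes B2 (x = x * 3). Shared: x=12 y=4 z=4. PCs: A@0 B@2
Step 3: thread B executes B3 (x = x + 1). Shared: x=13 y=4 z=4. PCs: A@0 B@3
Step 4: thread B executes B4 (x = x * 3). Shared: x=39 y=4 z=4. PCs: A@0 B@4
Step 5: thread A executes A1 (z = z + 3). Shared: x=39 y=4 z=7. PCs: A@1 B@4
Step 6: thread A executes A2 (z = z * 2). Shared: x=39 y=4 z=14. PCs: A@2 B@4
Step 7: thread A executes A3 (y = z - 1). Shared: x=39 y=13 z=14. PCs: A@3 B@4
Step 8: thread A executes A4 (z = 0). Shared: x=39 y=13 z=0. PCs: A@4 B@4

Answer: x=39 y=13 z=0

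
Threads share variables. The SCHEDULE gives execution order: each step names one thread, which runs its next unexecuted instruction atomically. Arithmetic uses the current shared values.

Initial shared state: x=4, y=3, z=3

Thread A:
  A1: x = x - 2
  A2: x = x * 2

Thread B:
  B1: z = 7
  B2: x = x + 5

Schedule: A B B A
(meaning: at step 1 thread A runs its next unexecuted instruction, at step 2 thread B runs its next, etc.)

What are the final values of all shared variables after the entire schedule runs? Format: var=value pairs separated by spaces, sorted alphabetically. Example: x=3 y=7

Step 1: thread A executes A1 (x = x - 2). Shared: x=2 y=3 z=3. PCs: A@1 B@0
Step 2: thread B executes B1 (z = 7). Shared: x=2 y=3 z=7. PCs: A@1 B@1
Step 3: thread B executes B2 (x = x + 5). Shared: x=7 y=3 z=7. PCs: A@1 B@2
Step 4: thread A executes A2 (x = x * 2). Shared: x=14 y=3 z=7. PCs: A@2 B@2

Answer: x=14 y=3 z=7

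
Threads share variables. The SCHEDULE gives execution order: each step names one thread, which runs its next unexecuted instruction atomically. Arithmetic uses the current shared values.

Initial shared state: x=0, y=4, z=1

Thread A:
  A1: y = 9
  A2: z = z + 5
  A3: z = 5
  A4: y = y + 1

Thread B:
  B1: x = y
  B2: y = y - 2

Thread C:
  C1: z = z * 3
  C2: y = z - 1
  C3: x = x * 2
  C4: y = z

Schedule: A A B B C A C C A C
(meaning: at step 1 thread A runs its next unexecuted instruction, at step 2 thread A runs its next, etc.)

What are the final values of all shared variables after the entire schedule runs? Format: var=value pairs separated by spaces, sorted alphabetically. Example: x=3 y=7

Answer: x=18 y=5 z=5

Derivation:
Step 1: thread A executes A1 (y = 9). Shared: x=0 y=9 z=1. PCs: A@1 B@0 C@0
Step 2: thread A executes A2 (z = z + 5). Shared: x=0 y=9 z=6. PCs: A@2 B@0 C@0
Step 3: thread B executes B1 (x = y). Shared: x=9 y=9 z=6. PCs: A@2 B@1 C@0
Step 4: thread B executes B2 (y = y - 2). Shared: x=9 y=7 z=6. PCs: A@2 B@2 C@0
Step 5: thread C executes C1 (z = z * 3). Shared: x=9 y=7 z=18. PCs: A@2 B@2 C@1
Step 6: thread A executes A3 (z = 5). Shared: x=9 y=7 z=5. PCs: A@3 B@2 C@1
Step 7: thread C executes C2 (y = z - 1). Shared: x=9 y=4 z=5. PCs: A@3 B@2 C@2
Step 8: thread C executes C3 (x = x * 2). Shared: x=18 y=4 z=5. PCs: A@3 B@2 C@3
Step 9: thread A executes A4 (y = y + 1). Shared: x=18 y=5 z=5. PCs: A@4 B@2 C@3
Step 10: thread C executes C4 (y = z). Shared: x=18 y=5 z=5. PCs: A@4 B@2 C@4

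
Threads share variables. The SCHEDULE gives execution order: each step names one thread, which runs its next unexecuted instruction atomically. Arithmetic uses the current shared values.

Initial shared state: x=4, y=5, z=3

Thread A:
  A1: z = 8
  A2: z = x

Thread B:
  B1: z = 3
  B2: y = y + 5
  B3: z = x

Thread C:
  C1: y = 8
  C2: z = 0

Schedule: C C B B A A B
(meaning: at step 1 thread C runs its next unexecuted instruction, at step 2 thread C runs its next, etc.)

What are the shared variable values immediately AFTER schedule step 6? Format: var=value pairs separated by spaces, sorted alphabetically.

Step 1: thread C executes C1 (y = 8). Shared: x=4 y=8 z=3. PCs: A@0 B@0 C@1
Step 2: thread C executes C2 (z = 0). Shared: x=4 y=8 z=0. PCs: A@0 B@0 C@2
Step 3: thread B executes B1 (z = 3). Shared: x=4 y=8 z=3. PCs: A@0 B@1 C@2
Step 4: thread B executes B2 (y = y + 5). Shared: x=4 y=13 z=3. PCs: A@0 B@2 C@2
Step 5: thread A executes A1 (z = 8). Shared: x=4 y=13 z=8. PCs: A@1 B@2 C@2
Step 6: thread A executes A2 (z = x). Shared: x=4 y=13 z=4. PCs: A@2 B@2 C@2

Answer: x=4 y=13 z=4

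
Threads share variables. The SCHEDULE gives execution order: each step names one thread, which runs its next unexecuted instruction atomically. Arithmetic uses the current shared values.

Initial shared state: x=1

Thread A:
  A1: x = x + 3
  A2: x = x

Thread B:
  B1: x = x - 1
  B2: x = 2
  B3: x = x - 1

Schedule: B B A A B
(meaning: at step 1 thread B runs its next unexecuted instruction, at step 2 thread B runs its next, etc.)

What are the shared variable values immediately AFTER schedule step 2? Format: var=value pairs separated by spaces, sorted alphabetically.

Step 1: thread B executes B1 (x = x - 1). Shared: x=0. PCs: A@0 B@1
Step 2: thread B executes B2 (x = 2). Shared: x=2. PCs: A@0 B@2

Answer: x=2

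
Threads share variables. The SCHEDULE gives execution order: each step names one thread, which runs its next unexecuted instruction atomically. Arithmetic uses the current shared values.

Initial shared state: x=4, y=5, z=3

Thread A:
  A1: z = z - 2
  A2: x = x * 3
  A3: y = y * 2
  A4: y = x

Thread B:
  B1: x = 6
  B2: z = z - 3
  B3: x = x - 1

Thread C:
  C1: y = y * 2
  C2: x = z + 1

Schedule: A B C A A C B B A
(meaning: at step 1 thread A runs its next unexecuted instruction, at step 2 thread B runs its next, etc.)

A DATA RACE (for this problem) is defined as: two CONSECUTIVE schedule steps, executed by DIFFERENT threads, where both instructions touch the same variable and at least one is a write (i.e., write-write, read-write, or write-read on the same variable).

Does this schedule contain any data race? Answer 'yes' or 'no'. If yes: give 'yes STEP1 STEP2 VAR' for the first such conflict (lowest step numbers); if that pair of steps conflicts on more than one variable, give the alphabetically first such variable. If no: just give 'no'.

Steps 1,2: A(r=z,w=z) vs B(r=-,w=x). No conflict.
Steps 2,3: B(r=-,w=x) vs C(r=y,w=y). No conflict.
Steps 3,4: C(r=y,w=y) vs A(r=x,w=x). No conflict.
Steps 4,5: same thread (A). No race.
Steps 5,6: A(r=y,w=y) vs C(r=z,w=x). No conflict.
Steps 6,7: C(x = z + 1) vs B(z = z - 3). RACE on z (R-W).
Steps 7,8: same thread (B). No race.
Steps 8,9: B(x = x - 1) vs A(y = x). RACE on x (W-R).
First conflict at steps 6,7.

Answer: yes 6 7 z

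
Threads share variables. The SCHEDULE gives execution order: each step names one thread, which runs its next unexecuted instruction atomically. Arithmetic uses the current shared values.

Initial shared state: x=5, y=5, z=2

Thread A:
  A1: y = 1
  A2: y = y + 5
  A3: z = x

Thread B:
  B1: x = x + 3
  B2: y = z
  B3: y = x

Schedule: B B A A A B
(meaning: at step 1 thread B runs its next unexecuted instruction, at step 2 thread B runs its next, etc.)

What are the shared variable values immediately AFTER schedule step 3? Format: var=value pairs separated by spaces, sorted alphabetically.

Answer: x=8 y=1 z=2

Derivation:
Step 1: thread B executes B1 (x = x + 3). Shared: x=8 y=5 z=2. PCs: A@0 B@1
Step 2: thread B executes B2 (y = z). Shared: x=8 y=2 z=2. PCs: A@0 B@2
Step 3: thread A executes A1 (y = 1). Shared: x=8 y=1 z=2. PCs: A@1 B@2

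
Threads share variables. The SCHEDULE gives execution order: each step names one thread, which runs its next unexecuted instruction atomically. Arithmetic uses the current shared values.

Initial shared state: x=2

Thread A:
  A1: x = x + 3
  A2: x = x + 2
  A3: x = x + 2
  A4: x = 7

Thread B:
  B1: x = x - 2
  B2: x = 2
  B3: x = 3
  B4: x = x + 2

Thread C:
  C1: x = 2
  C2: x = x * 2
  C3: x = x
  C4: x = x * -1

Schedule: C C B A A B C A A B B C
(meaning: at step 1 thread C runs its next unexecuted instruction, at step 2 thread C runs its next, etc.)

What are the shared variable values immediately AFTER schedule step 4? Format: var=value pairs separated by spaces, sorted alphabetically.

Step 1: thread C executes C1 (x = 2). Shared: x=2. PCs: A@0 B@0 C@1
Step 2: thread C executes C2 (x = x * 2). Shared: x=4. PCs: A@0 B@0 C@2
Step 3: thread B executes B1 (x = x - 2). Shared: x=2. PCs: A@0 B@1 C@2
Step 4: thread A executes A1 (x = x + 3). Shared: x=5. PCs: A@1 B@1 C@2

Answer: x=5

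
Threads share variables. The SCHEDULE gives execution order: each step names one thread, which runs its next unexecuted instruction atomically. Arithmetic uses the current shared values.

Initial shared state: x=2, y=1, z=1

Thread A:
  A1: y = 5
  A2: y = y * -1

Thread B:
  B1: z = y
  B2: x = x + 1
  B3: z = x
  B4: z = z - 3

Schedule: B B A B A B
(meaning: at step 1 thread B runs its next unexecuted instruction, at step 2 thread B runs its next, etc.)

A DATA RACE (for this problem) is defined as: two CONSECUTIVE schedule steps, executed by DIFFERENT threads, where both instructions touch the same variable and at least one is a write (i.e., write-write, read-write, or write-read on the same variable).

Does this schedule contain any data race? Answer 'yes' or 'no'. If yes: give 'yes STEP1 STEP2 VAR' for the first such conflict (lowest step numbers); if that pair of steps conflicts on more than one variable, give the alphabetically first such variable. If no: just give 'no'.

Steps 1,2: same thread (B). No race.
Steps 2,3: B(r=x,w=x) vs A(r=-,w=y). No conflict.
Steps 3,4: A(r=-,w=y) vs B(r=x,w=z). No conflict.
Steps 4,5: B(r=x,w=z) vs A(r=y,w=y). No conflict.
Steps 5,6: A(r=y,w=y) vs B(r=z,w=z). No conflict.

Answer: no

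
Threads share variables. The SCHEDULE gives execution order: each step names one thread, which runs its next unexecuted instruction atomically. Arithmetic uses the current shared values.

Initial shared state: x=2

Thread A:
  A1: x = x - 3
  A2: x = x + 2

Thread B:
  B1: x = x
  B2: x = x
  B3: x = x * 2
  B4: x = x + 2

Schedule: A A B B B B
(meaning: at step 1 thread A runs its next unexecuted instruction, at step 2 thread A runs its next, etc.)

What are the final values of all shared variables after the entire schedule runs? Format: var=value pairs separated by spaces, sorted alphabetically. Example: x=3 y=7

Step 1: thread A executes A1 (x = x - 3). Shared: x=-1. PCs: A@1 B@0
Step 2: thread A executes A2 (x = x + 2). Shared: x=1. PCs: A@2 B@0
Step 3: thread B executes B1 (x = x). Shared: x=1. PCs: A@2 B@1
Step 4: thread B executes B2 (x = x). Shared: x=1. PCs: A@2 B@2
Step 5: thread B executes B3 (x = x * 2). Shared: x=2. PCs: A@2 B@3
Step 6: thread B executes B4 (x = x + 2). Shared: x=4. PCs: A@2 B@4

Answer: x=4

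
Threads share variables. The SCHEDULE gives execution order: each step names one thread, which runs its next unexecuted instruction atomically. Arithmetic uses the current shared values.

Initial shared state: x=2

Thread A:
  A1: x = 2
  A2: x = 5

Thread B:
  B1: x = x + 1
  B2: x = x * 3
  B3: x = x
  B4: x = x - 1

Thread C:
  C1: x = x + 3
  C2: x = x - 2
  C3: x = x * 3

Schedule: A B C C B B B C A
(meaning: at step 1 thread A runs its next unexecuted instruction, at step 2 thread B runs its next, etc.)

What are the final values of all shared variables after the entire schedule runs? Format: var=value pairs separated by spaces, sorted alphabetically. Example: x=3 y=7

Step 1: thread A executes A1 (x = 2). Shared: x=2. PCs: A@1 B@0 C@0
Step 2: thread B executes B1 (x = x + 1). Shared: x=3. PCs: A@1 B@1 C@0
Step 3: thread C executes C1 (x = x + 3). Shared: x=6. PCs: A@1 B@1 C@1
Step 4: thread C executes C2 (x = x - 2). Shared: x=4. PCs: A@1 B@1 C@2
Step 5: thread B executes B2 (x = x * 3). Shared: x=12. PCs: A@1 B@2 C@2
Step 6: thread B executes B3 (x = x). Shared: x=12. PCs: A@1 B@3 C@2
Step 7: thread B executes B4 (x = x - 1). Shared: x=11. PCs: A@1 B@4 C@2
Step 8: thread C executes C3 (x = x * 3). Shared: x=33. PCs: A@1 B@4 C@3
Step 9: thread A executes A2 (x = 5). Shared: x=5. PCs: A@2 B@4 C@3

Answer: x=5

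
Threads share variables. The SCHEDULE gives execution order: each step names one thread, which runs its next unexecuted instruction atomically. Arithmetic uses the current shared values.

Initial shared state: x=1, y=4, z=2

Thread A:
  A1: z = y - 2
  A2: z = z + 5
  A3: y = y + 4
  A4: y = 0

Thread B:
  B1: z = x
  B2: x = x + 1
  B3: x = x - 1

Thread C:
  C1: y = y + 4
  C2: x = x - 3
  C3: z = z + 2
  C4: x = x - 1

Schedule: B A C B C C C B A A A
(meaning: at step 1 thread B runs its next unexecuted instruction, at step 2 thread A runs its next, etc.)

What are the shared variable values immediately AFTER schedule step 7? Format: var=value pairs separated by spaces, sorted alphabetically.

Answer: x=-2 y=8 z=4

Derivation:
Step 1: thread B executes B1 (z = x). Shared: x=1 y=4 z=1. PCs: A@0 B@1 C@0
Step 2: thread A executes A1 (z = y - 2). Shared: x=1 y=4 z=2. PCs: A@1 B@1 C@0
Step 3: thread C executes C1 (y = y + 4). Shared: x=1 y=8 z=2. PCs: A@1 B@1 C@1
Step 4: thread B executes B2 (x = x + 1). Shared: x=2 y=8 z=2. PCs: A@1 B@2 C@1
Step 5: thread C executes C2 (x = x - 3). Shared: x=-1 y=8 z=2. PCs: A@1 B@2 C@2
Step 6: thread C executes C3 (z = z + 2). Shared: x=-1 y=8 z=4. PCs: A@1 B@2 C@3
Step 7: thread C executes C4 (x = x - 1). Shared: x=-2 y=8 z=4. PCs: A@1 B@2 C@4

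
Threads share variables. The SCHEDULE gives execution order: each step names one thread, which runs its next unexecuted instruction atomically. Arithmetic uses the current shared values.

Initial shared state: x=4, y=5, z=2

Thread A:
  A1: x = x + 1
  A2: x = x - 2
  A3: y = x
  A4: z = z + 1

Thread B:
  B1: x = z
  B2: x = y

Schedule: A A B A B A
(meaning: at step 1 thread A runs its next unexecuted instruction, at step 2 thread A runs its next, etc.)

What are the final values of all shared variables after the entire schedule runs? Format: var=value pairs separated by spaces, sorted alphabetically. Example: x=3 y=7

Step 1: thread A executes A1 (x = x + 1). Shared: x=5 y=5 z=2. PCs: A@1 B@0
Step 2: thread A executes A2 (x = x - 2). Shared: x=3 y=5 z=2. PCs: A@2 B@0
Step 3: thread B executes B1 (x = z). Shared: x=2 y=5 z=2. PCs: A@2 B@1
Step 4: thread A executes A3 (y = x). Shared: x=2 y=2 z=2. PCs: A@3 B@1
Step 5: thread B executes B2 (x = y). Shared: x=2 y=2 z=2. PCs: A@3 B@2
Step 6: thread A executes A4 (z = z + 1). Shared: x=2 y=2 z=3. PCs: A@4 B@2

Answer: x=2 y=2 z=3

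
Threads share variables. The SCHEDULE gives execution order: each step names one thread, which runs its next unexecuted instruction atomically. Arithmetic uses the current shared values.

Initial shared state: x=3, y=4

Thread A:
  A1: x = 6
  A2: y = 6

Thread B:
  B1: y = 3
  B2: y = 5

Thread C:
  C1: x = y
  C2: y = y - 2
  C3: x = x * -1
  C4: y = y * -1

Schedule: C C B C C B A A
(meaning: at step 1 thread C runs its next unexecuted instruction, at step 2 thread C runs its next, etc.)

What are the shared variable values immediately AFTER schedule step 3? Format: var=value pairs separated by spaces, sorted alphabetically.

Answer: x=4 y=3

Derivation:
Step 1: thread C executes C1 (x = y). Shared: x=4 y=4. PCs: A@0 B@0 C@1
Step 2: thread C executes C2 (y = y - 2). Shared: x=4 y=2. PCs: A@0 B@0 C@2
Step 3: thread B executes B1 (y = 3). Shared: x=4 y=3. PCs: A@0 B@1 C@2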